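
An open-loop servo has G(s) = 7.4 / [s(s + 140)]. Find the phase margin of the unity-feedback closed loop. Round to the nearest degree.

Gain crossover: |G(jω)| = 1 at ω ≈ 0.0529 rad/sec.
∠G(j0.0529) = −90° − arctan(0.0529/140) ≈ -90.02°
PM = 180° + (-90.02°) = 89.98°

90°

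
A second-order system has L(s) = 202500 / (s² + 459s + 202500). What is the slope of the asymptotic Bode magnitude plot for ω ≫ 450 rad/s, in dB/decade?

-40 dB/decade

With 0 zeros and 2 poles, the high-frequency asymptotic slope is 20 × (0 − 2) = -40 dB/decade.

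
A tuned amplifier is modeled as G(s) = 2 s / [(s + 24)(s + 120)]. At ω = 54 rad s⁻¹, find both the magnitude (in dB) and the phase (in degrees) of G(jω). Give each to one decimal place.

|j54| = 54
|j54 + 24| = √(54² + 24²) = 59.09
|j54 + 120| = √(54² + 120²) = 131.6
|G(j54)| = 2 × 54 / (59.09 × 131.6) = 0.013889
20 log₁₀(0.013889) = -37.15 dB
∠(j54) = 90.00°
∠(j54 + 24) = arctan(54/24) = 66.04°
∠(j54 + 120) = arctan(54/120) = 24.23°
∠G(j54) = 90.00° − (66.04° + 24.23°) = -0.27°

|G| = -37.1 dB, ∠G = -0.3 deg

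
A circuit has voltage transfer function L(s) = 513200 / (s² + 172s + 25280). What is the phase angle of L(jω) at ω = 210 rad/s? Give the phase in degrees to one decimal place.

∠[(j210)² + 172(j210) + 25280] = ∠[-18820 + j36120] = 117.52°
∠L(j210) = −117.52° = -117.52°

-117.5°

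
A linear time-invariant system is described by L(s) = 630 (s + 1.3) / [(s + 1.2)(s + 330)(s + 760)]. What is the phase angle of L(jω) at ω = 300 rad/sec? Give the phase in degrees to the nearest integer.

-64°

∠(j300 + 1.3) = arctan(300/1.3) = 89.75°
∠(j300 + 1.2) = arctan(300/1.2) = 89.77°
∠(j300 + 330) = arctan(300/330) = 42.27°
∠(j300 + 760) = arctan(300/760) = 21.54°
∠L(j300) = 89.75° − (89.77° + 42.27° + 21.54°) = -63.83°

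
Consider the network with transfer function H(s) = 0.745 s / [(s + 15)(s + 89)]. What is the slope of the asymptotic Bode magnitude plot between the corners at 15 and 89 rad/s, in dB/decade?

0 dB/decade

In this band the factors already past their corner are: 1 differentiator zero, pole at 15; net slope = 0 dB/decade.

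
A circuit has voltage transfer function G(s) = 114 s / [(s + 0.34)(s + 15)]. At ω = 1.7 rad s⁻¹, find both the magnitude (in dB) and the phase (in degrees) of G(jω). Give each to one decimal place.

|j1.7| = 1.7
|j1.7 + 0.34| = √(1.7² + 0.34²) = 1.734
|j1.7 + 15| = √(1.7² + 15²) = 15.1
|G(j1.7)| = 114 × 1.7 / (1.734 × 15.1) = 7.405
20 log₁₀(7.405) = 17.39 dB
∠(j1.7) = 90.00°
∠(j1.7 + 0.34) = arctan(1.7/0.34) = 78.69°
∠(j1.7 + 15) = arctan(1.7/15) = 6.47°
∠G(j1.7) = 90.00° − (78.69° + 6.47°) = 4.84°

|G| = 17.4 dB, ∠G = 4.8 deg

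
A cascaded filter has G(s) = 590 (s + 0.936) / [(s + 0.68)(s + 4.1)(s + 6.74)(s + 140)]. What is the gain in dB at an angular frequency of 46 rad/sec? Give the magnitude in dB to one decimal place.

|j46 + 0.936| = √(46² + 0.936²) = 46.01
|j46 + 0.68| = √(46² + 0.68²) = 46.01
|j46 + 4.1| = √(46² + 4.1²) = 46.18
|j46 + 6.74| = √(46² + 6.74²) = 46.49
|j46 + 140| = √(46² + 140²) = 147.4
|G(j46)| = 590 × 46.01 / (46.01 × 46.18 × 46.49 × 147.4) = 0.0018649
20 log₁₀(0.0018649) = -54.59 dB

-54.6 dB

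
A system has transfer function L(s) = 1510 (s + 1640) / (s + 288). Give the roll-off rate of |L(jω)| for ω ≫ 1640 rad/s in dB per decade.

With 1 zero and 1 pole, the high-frequency asymptotic slope is 20 × (1 − 1) = 0 dB/decade.

0 dB/decade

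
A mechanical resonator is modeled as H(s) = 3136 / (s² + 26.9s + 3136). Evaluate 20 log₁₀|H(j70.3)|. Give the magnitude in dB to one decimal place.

1.6 dB

|(j70.3)² + 26.9(j70.3) + 3136| = |-1806.1 + j1891.1| = 2615
|H(j70.3)| = 3136 / 2615 = 1.1992
20 log₁₀(1.1992) = 1.58 dB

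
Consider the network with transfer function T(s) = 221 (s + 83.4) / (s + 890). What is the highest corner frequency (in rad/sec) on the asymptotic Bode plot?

Break frequencies occur at each pole and zero magnitude: 83.4 rad/sec, 890 rad/sec.
The highest is 890 rad/sec.

890 rad/sec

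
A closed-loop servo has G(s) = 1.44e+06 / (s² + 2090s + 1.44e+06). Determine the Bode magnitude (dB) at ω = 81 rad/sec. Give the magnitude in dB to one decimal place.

|(j81)² + 2090(j81) + 1.44e+06| = |1.4334e+06 + j1.6929e+05| = 1.443e+06
|G(j81)| = 1.44e+06 / 1.443e+06 = 0.99764
20 log₁₀(0.99764) = -0.02 dB

-0.0 dB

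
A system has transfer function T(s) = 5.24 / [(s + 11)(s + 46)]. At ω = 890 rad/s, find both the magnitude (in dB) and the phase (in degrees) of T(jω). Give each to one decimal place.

|j890 + 11| = √(890² + 11²) = 890.1
|j890 + 46| = √(890² + 46²) = 891.2
|T(j890)| = 5.24 / (890.1 × 891.2) = 6.606e-06
20 log₁₀(6.606e-06) = -103.60 dB
∠(j890 + 11) = arctan(890/11) = 89.29°
∠(j890 + 46) = arctan(890/46) = 87.04°
∠T(j890) = − (89.29° + 87.04°) = -176.33°

|T| = -103.6 dB, ∠T = -176.3°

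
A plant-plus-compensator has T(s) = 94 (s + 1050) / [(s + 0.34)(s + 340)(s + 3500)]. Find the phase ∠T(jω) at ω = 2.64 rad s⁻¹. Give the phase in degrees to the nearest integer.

-83°

∠(j2.64 + 1050) = arctan(2.64/1050) = 0.14°
∠(j2.64 + 0.34) = arctan(2.64/0.34) = 82.66°
∠(j2.64 + 340) = arctan(2.64/340) = 0.44°
∠(j2.64 + 3500) = arctan(2.64/3500) = 0.04°
∠T(j2.64) = 0.14° − (82.66° + 0.44° + 0.04°) = -83.01°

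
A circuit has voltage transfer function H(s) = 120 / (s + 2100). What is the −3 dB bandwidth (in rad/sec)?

2100 rad/sec

For a single-pole low-pass, the −3 dB point is at the pole: ω = 2100 rad/sec.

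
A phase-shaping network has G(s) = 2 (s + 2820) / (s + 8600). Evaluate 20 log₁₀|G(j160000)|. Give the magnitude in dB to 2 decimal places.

6.01 dB

|j160000 + 2820| = √(160000² + 2820²) = 1.6e+05
|j160000 + 8600| = √(160000² + 8600²) = 1.602e+05
|G(j160000)| = 2 × 1.6e+05 / 1.602e+05 = 1.9974
20 log₁₀(1.9974) = 6.009 dB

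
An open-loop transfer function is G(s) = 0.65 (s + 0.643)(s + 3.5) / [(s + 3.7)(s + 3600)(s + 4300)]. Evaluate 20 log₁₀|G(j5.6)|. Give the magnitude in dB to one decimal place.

|j5.6 + 0.643| = √(5.6² + 0.643²) = 5.637
|j5.6 + 3.5| = √(5.6² + 3.5²) = 6.604
|j5.6 + 3.7| = √(5.6² + 3.7²) = 6.712
|j5.6 + 3600| = √(5.6² + 3600²) = 3600
|j5.6 + 4300| = √(5.6² + 4300²) = 4300
|G(j5.6)| = 0.65 × 5.637 × 6.604 / (6.712 × 3600 × 4300) = 2.3287e-07
20 log₁₀(2.3287e-07) = -132.66 dB

-132.7 dB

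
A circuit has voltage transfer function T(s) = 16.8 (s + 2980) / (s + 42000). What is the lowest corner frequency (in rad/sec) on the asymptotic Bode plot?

2980 rad/sec

Break frequencies occur at each pole and zero magnitude: 2980 rad/sec, 42000 rad/sec.
The lowest is 2980 rad/sec.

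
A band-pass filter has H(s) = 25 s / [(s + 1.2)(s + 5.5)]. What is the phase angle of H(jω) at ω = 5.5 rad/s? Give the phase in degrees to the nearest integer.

-33°

∠(j5.5) = 90.00°
∠(j5.5 + 1.2) = arctan(5.5/1.2) = 77.69°
∠(j5.5 + 5.5) = arctan(5.5/5.5) = 45.00°
∠H(j5.5) = 90.00° − (77.69° + 45.00°) = -32.69°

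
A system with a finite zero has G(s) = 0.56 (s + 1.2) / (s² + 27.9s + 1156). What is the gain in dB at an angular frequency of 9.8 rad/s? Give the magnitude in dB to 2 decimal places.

-45.93 dB

|j9.8 + 1.2| = √(9.8² + 1.2²) = 9.873
|(j9.8)² + 27.9(j9.8) + 1156| = |1060 + j273.42| = 1095
|G(j9.8)| = 0.56 × 9.873 / 1095 = 0.0050509
20 log₁₀(0.0050509) = -45.933 dB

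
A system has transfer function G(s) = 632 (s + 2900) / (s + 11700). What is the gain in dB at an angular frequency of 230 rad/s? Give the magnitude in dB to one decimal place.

43.9 dB

|j230 + 2900| = √(230² + 2900²) = 2909
|j230 + 11700| = √(230² + 11700²) = 1.17e+04
|G(j230)| = 632 × 2909 / 1.17e+04 = 157.11
20 log₁₀(157.11) = 43.92 dB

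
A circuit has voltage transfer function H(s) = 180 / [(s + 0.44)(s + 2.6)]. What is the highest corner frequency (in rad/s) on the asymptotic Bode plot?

2.6 rad/s

Break frequencies occur at each pole and zero magnitude: 0.44 rad/s, 2.6 rad/s.
The highest is 2.6 rad/s.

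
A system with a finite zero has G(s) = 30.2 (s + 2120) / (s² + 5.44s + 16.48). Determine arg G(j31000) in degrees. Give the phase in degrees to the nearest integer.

-94°

∠(j31000 + 2120) = arctan(31000/2120) = 86.09°
∠[(j31000)² + 5.44(j31000) + 16.48] = ∠[-9.61e+08 + j1.6864e+05] = 179.99°
∠G(j31000) = 86.09° − 179.99° = -93.90°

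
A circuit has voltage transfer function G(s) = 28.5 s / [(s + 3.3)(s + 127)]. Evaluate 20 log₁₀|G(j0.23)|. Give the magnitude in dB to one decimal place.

|j0.23| = 0.23
|j0.23 + 3.3| = √(0.23² + 3.3²) = 3.308
|j0.23 + 127| = √(0.23² + 127²) = 127
|G(j0.23)| = 28.5 × 0.23 / (3.308 × 127) = 0.015603
20 log₁₀(0.015603) = -36.14 dB

-36.1 dB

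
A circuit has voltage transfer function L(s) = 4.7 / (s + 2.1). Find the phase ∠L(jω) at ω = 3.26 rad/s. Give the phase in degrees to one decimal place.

-57.2°

∠(j3.26 + 2.1) = arctan(3.26/2.1) = 57.21°
∠L(j3.26) = −57.21° = -57.21°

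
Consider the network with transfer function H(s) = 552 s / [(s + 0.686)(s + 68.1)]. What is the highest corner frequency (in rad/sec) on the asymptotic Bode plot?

Break frequencies occur at each pole and zero magnitude: 0.686 rad/sec, 68.1 rad/sec.
The highest is 68.1 rad/sec.

68.1 rad/sec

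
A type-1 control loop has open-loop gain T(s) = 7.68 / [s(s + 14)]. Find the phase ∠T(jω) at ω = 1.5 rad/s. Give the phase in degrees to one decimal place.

-96.1°

∠(j1.5 + 14) = arctan(1.5/14) = 6.12°
∠(j1.5) = 90.00°
∠T(j1.5) = − (6.12° + 90.00°) = -96.12°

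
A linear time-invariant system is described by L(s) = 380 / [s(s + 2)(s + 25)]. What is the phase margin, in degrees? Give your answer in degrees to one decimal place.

20.6 deg

Gain crossover: |L(jω)| = 1 at ω ≈ 3.63 rad/s.
∠L(j3.63) = −90° − arctan(3.63/2) − arctan(3.63/25) ≈ -159.41°
PM = 180° + (-159.41°) = 20.59°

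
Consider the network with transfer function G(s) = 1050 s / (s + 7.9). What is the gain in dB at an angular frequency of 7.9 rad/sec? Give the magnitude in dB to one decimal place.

57.4 dB

|j7.9| = 7.9
|j7.9 + 7.9| = √(7.9² + 7.9²) = 11.17
|G(j7.9)| = 1050 × 7.9 / 11.17 = 742.46
20 log₁₀(742.46) = 57.41 dB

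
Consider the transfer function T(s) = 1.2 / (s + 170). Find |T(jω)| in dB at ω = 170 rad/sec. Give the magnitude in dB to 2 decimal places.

-46.04 dB

|j170 + 170| = √(170² + 170²) = 240.4
|T(j170)| = 1.2 / 240.4 = 0.0049913
20 log₁₀(0.0049913) = -46.036 dB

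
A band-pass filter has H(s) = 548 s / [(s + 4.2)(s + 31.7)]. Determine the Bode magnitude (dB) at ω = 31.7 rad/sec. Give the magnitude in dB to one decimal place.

|j31.7| = 31.7
|j31.7 + 4.2| = √(31.7² + 4.2²) = 31.98
|j31.7 + 31.7| = √(31.7² + 31.7²) = 44.83
|H(j31.7)| = 548 × 31.7 / (31.98 × 44.83) = 12.118
20 log₁₀(12.118) = 21.67 dB

21.7 dB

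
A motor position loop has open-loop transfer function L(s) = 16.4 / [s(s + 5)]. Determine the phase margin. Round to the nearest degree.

Gain crossover: |L(jω)| = 1 at ω ≈ 2.85 rad/sec.
∠L(j2.85) = −90° − arctan(2.85/5) ≈ -119.68°
PM = 180° + (-119.68°) = 60.32°

60°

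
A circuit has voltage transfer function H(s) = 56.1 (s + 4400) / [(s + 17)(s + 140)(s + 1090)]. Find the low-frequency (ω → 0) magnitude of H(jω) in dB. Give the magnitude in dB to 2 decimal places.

-20.43 dB

H(0) = 56.1 × 4400 / (17 × 140 × 1090) = 0.095151
20 log₁₀(0.095151) = -20.432 dB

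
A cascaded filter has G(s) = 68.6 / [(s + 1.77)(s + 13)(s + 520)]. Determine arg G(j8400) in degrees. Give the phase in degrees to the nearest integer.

-266°

∠(j8400 + 1.77) = arctan(8400/1.77) = 89.99°
∠(j8400 + 13) = arctan(8400/13) = 89.91°
∠(j8400 + 520) = arctan(8400/520) = 86.46°
∠G(j8400) = − (89.99° + 89.91° + 86.46°) = -266.36°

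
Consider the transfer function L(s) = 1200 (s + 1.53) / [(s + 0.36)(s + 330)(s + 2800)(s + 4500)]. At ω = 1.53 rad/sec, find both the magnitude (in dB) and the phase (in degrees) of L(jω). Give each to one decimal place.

|j1.53 + 1.53| = √(1.53² + 1.53²) = 2.164
|j1.53 + 0.36| = √(1.53² + 0.36²) = 1.572
|j1.53 + 330| = √(1.53² + 330²) = 330
|j1.53 + 2800| = √(1.53² + 2800²) = 2800
|j1.53 + 4500| = √(1.53² + 4500²) = 4500
|L(j1.53)| = 1200 × 2.164 / (1.572 × 330 × 2800 × 4500) = 3.9729e-07
20 log₁₀(3.9729e-07) = -128.02 dB
∠(j1.53 + 1.53) = arctan(1.53/1.53) = 45.00°
∠(j1.53 + 0.36) = arctan(1.53/0.36) = 76.76°
∠(j1.53 + 330) = arctan(1.53/330) = 0.27°
∠(j1.53 + 2800) = arctan(1.53/2800) = 0.03°
∠(j1.53 + 4500) = arctan(1.53/4500) = 0.02°
∠L(j1.53) = 45.00° − (76.76° + 0.27° + 0.03° + 0.02°) = -32.08°

|L| = -128.0 dB, ∠L = -32.1°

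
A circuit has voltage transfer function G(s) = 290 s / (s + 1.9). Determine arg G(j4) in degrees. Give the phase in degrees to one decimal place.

25.4°

∠(j4) = 90.00°
∠(j4 + 1.9) = arctan(4/1.9) = 64.59°
∠G(j4) = 90.00° − 64.59° = 25.41°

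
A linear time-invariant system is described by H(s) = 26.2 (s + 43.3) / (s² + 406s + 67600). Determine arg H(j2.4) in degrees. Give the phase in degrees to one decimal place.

2.3°

∠(j2.4 + 43.3) = arctan(2.4/43.3) = 3.17°
∠[(j2.4)² + 406(j2.4) + 67600] = ∠[67594 + j974.4] = 0.83°
∠H(j2.4) = 3.17° − 0.83° = 2.35°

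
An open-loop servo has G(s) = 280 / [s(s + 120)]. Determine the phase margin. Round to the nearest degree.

Gain crossover: |G(jω)| = 1 at ω ≈ 2.33 rad s⁻¹.
∠G(j2.33) = −90° − arctan(2.33/120) ≈ -91.11°
PM = 180° + (-91.11°) = 88.89°

89°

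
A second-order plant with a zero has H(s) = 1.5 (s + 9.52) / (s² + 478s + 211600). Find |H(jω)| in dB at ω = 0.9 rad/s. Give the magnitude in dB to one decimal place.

|j0.9 + 9.52| = √(0.9² + 9.52²) = 9.562
|(j0.9)² + 478(j0.9) + 211600| = |2.116e+05 + j430.2| = 2.116e+05
|H(j0.9)| = 1.5 × 9.562 / 2.116e+05 = 6.7787e-05
20 log₁₀(6.7787e-05) = -83.38 dB

-83.4 dB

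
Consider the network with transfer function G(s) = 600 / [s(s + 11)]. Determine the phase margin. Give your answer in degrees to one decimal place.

Gain crossover: |G(jω)| = 1 at ω ≈ 23.3 rad/s.
∠G(j23.3) = −90° − arctan(23.3/11) ≈ -154.72°
PM = 180° + (-154.72°) = 25.28°

25.3°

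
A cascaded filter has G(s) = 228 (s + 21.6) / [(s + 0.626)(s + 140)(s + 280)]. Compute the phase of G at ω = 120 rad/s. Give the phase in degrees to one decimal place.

∠(j120 + 21.6) = arctan(120/21.6) = 79.80°
∠(j120 + 0.626) = arctan(120/0.626) = 89.70°
∠(j120 + 140) = arctan(120/140) = 40.60°
∠(j120 + 280) = arctan(120/280) = 23.20°
∠G(j120) = 79.80° − (89.70° + 40.60° + 23.20°) = -73.70°

-73.7°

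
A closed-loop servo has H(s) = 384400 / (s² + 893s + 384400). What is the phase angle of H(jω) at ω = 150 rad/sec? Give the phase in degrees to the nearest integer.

-20°

∠[(j150)² + 893(j150) + 384400] = ∠[3.619e+05 + j1.3395e+05] = 20.31°
∠H(j150) = −20.31° = -20.31°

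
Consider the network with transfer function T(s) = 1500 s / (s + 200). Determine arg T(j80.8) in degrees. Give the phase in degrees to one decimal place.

∠(j80.8) = 90.00°
∠(j80.8 + 200) = arctan(80.8/200) = 22.00°
∠T(j80.8) = 90.00° − 22.00° = 68.00°

68.0°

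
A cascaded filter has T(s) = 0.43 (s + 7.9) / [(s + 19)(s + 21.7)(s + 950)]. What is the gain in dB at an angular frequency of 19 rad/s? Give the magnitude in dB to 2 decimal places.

-98.41 dB

|j19 + 7.9| = √(19² + 7.9²) = 20.58
|j19 + 19| = √(19² + 19²) = 26.87
|j19 + 21.7| = √(19² + 21.7²) = 28.84
|j19 + 950| = √(19² + 950²) = 950.2
|T(j19)| = 0.43 × 20.58 / (26.87 × 28.84 × 950.2) = 1.2015e-05
20 log₁₀(1.2015e-05) = -98.405 dB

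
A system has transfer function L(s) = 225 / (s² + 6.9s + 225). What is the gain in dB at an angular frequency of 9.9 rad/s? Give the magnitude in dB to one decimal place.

3.9 dB

|(j9.9)² + 6.9(j9.9) + 225| = |126.99 + j68.31| = 144.2
|L(j9.9)| = 225 / 144.2 = 1.5604
20 log₁₀(1.5604) = 3.86 dB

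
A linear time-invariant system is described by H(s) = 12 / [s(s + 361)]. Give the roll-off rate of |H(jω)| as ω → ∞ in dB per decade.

With 0 zeros and 2 poles, the high-frequency asymptotic slope is 20 × (0 − 2) = -40 dB/decade.

-40 dB/decade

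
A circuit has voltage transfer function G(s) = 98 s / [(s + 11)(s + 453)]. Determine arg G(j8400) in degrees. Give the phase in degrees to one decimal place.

∠(j8400) = 90.00°
∠(j8400 + 11) = arctan(8400/11) = 89.92°
∠(j8400 + 453) = arctan(8400/453) = 86.91°
∠G(j8400) = 90.00° − (89.92° + 86.91°) = -86.84°

-86.8 deg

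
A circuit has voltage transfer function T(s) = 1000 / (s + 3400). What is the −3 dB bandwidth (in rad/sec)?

3400 rad/sec

For a single-pole low-pass, the −3 dB point is at the pole: ω = 3400 rad/sec.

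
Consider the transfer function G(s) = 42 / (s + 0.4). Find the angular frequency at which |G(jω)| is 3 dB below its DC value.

For a single-pole low-pass, the −3 dB point is at the pole: ω = 0.4 rad/sec.

0.4 rad/sec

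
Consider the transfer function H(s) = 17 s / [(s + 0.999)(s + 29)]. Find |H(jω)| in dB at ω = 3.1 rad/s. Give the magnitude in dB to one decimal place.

-5.1 dB

|j3.1| = 3.1
|j3.1 + 0.999| = √(3.1² + 0.999²) = 3.257
|j3.1 + 29| = √(3.1² + 29²) = 29.17
|H(j3.1)| = 17 × 3.1 / (3.257 × 29.17) = 0.55479
20 log₁₀(0.55479) = -5.12 dB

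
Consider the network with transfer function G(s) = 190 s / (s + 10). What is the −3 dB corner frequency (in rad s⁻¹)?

For a single-pole high-pass, the −3 dB point is at the pole: ω = 10 rad s⁻¹.

10 rad s⁻¹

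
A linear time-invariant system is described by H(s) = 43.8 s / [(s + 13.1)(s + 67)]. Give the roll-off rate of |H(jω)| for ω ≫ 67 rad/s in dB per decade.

With 1 zero and 2 poles, the high-frequency asymptotic slope is 20 × (1 − 2) = -20 dB/decade.

-20 dB/decade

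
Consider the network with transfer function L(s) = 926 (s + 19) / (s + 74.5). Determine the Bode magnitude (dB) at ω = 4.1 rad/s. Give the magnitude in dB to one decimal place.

47.6 dB

|j4.1 + 19| = √(4.1² + 19²) = 19.44
|j4.1 + 74.5| = √(4.1² + 74.5²) = 74.61
|L(j4.1)| = 926 × 19.44 / 74.61 = 241.23
20 log₁₀(241.23) = 47.65 dB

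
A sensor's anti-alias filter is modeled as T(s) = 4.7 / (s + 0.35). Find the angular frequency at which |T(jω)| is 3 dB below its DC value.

For a single-pole low-pass, the −3 dB point is at the pole: ω = 0.35 rad/s.

0.35 rad/s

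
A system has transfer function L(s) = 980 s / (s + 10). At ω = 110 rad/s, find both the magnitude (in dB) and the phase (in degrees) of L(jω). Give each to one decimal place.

|j110| = 110
|j110 + 10| = √(110² + 10²) = 110.5
|L(j110)| = 980 × 110 / 110.5 = 975.98
20 log₁₀(975.98) = 59.79 dB
∠(j110) = 90.00°
∠(j110 + 10) = arctan(110/10) = 84.81°
∠L(j110) = 90.00° − 84.81° = 5.19°

|L| = 59.8 dB, ∠L = 5.2°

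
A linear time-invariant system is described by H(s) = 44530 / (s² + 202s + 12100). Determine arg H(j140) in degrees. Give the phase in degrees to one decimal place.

∠[(j140)² + 202(j140) + 12100] = ∠[-7500 + j28280] = 104.85°
∠H(j140) = −104.85° = -104.85°

-104.9 deg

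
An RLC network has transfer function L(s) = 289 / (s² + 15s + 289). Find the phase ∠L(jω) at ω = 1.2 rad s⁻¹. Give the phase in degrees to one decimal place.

∠[(j1.2)² + 15(j1.2) + 289] = ∠[287.56 + j18] = 3.58°
∠L(j1.2) = −3.58° = -3.58°

-3.6°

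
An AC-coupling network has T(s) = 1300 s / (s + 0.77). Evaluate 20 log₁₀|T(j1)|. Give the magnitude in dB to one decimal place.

60.3 dB

|j1| = 1
|j1 + 0.77| = √(1² + 0.77²) = 1.262
|T(j1)| = 1300 × 1 / 1.262 = 1030
20 log₁₀(1030) = 60.26 dB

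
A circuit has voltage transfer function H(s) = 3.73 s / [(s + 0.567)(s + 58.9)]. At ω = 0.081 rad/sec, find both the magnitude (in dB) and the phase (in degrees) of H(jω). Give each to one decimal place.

|H| = -41.0 dB, ∠H = 81.8°

|j0.081| = 0.081
|j0.081 + 0.567| = √(0.081² + 0.567²) = 0.5728
|j0.081 + 58.9| = √(0.081² + 58.9²) = 58.9
|H(j0.081)| = 3.73 × 0.081 / (0.5728 × 58.9) = 0.0089559
20 log₁₀(0.0089559) = -40.96 dB
∠(j0.081) = 90.00°
∠(j0.081 + 0.567) = arctan(0.081/0.567) = 8.13°
∠(j0.081 + 58.9) = arctan(0.081/58.9) = 0.08°
∠H(j0.081) = 90.00° − (8.13° + 0.08°) = 81.79°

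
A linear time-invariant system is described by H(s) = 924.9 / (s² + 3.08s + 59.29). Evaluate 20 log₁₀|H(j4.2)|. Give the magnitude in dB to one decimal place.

|(j4.2)² + 3.08(j4.2) + 59.29| = |41.65 + j12.936| = 43.61
|H(j4.2)| = 924.9 / 43.61 = 21.207
20 log₁₀(21.207) = 26.53 dB

26.5 dB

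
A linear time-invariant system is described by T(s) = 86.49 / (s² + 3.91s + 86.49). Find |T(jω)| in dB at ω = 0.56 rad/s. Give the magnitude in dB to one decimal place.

0.0 dB

|(j0.56)² + 3.91(j0.56) + 86.49| = |86.176 + j2.1896| = 86.2
|T(j0.56)| = 86.49 / 86.2 = 1.0033
20 log₁₀(1.0033) = 0.03 dB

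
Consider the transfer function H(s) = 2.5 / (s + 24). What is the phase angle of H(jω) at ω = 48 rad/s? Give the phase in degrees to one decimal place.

∠(j48 + 24) = arctan(48/24) = 63.43°
∠H(j48) = −63.43° = -63.43°

-63.4 deg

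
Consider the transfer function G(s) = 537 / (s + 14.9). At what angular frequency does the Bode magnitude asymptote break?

The single real pole at s = −14.9 gives a corner at ω = 14.9 rad s⁻¹.

14.9 rad s⁻¹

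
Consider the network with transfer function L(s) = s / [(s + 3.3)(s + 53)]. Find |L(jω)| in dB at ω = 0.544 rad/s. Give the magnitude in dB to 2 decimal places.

-50.26 dB

|j0.544| = 0.544
|j0.544 + 3.3| = √(0.544² + 3.3²) = 3.345
|j0.544 + 53| = √(0.544² + 53²) = 53
|L(j0.544)| = 1 × 0.544 / (3.345 × 53) = 0.0030688
20 log₁₀(0.0030688) = -50.261 dB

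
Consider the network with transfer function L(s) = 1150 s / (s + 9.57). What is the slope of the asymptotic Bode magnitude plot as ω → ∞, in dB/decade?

With 1 zero and 1 pole, the high-frequency asymptotic slope is 20 × (1 − 1) = 0 dB/decade.

0 dB/decade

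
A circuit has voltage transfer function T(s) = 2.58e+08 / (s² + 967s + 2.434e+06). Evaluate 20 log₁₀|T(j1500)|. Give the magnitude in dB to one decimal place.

44.9 dB

|(j1500)² + 967(j1500) + 2.434e+06| = |1.84e+05 + j1.4505e+06| = 1.462e+06
|T(j1500)| = 2.58e+08 / 1.462e+06 = 176.46
20 log₁₀(176.46) = 44.93 dB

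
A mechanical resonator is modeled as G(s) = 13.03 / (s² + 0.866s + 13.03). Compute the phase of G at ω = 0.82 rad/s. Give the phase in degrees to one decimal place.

∠[(j0.82)² + 0.866(j0.82) + 13.03] = ∠[12.358 + j0.71012] = 3.29°
∠G(j0.82) = −3.29° = -3.29°

-3.3 deg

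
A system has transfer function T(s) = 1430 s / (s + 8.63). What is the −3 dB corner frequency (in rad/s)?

For a single-pole high-pass, the −3 dB point is at the pole: ω = 8.63 rad/s.

8.63 rad/s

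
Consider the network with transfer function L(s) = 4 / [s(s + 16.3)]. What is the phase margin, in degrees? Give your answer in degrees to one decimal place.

89.1°

Gain crossover: |L(jω)| = 1 at ω ≈ 0.245 rad/sec.
∠L(j0.245) = −90° − arctan(0.245/16.3) ≈ -90.86°
PM = 180° + (-90.86°) = 89.14°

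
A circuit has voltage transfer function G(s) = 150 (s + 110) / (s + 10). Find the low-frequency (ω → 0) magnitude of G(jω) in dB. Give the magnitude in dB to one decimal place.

64.3 dB

G(0) = 150 × 110 / 10 = 1650
20 log₁₀(1650) = 64.35 dB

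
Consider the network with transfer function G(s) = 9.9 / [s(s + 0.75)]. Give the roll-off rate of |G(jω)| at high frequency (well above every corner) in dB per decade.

With 0 zeros and 2 poles, the high-frequency asymptotic slope is 20 × (0 − 2) = -40 dB/decade.

-40 dB/decade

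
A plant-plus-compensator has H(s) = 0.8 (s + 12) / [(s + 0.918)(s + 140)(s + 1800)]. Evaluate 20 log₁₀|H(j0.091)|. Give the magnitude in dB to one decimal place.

-87.7 dB

|j0.091 + 12| = √(0.091² + 12²) = 12
|j0.091 + 0.918| = √(0.091² + 0.918²) = 0.9225
|j0.091 + 140| = √(0.091² + 140²) = 140
|j0.091 + 1800| = √(0.091² + 1800²) = 1800
|H(j0.091)| = 0.8 × 12 / (0.9225 × 140 × 1800) = 4.1297e-05
20 log₁₀(4.1297e-05) = -87.68 dB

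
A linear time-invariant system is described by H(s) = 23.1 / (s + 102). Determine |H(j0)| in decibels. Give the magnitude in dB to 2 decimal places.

-12.90 dB

H(0) = 23.1 / 102 = 0.22647
20 log₁₀(0.22647) = -12.900 dB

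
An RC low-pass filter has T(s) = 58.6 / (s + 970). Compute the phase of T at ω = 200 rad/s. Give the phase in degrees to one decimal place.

-11.7°

∠(j200 + 970) = arctan(200/970) = 11.65°
∠T(j200) = −11.65° = -11.65°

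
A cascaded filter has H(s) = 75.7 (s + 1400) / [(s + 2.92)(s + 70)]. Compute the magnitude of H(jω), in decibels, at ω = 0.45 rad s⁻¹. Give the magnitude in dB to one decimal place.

54.2 dB

|j0.45 + 1400| = √(0.45² + 1400²) = 1400
|j0.45 + 2.92| = √(0.45² + 2.92²) = 2.954
|j0.45 + 70| = √(0.45² + 70²) = 70
|H(j0.45)| = 75.7 × 1400 / (2.954 × 70) = 512.43
20 log₁₀(512.43) = 54.19 dB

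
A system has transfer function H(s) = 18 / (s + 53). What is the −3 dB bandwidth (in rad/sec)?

For a single-pole low-pass, the −3 dB point is at the pole: ω = 53 rad/sec.

53 rad/sec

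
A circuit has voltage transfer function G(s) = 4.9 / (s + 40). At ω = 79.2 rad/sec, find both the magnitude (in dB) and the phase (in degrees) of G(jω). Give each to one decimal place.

|G| = -25.2 dB, ∠G = -63.2°

|j79.2 + 40| = √(79.2² + 40²) = 88.73
|G(j79.2)| = 4.9 / 88.73 = 0.055225
20 log₁₀(0.055225) = -25.16 dB
∠(j79.2 + 40) = arctan(79.2/40) = 63.20°
∠G(j79.2) = −63.20° = -63.20°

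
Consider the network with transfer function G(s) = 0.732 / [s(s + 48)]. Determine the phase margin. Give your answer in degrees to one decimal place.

90.0 deg

Gain crossover: |G(jω)| = 1 at ω ≈ 0.0152 rad/s.
∠G(j0.0152) = −90° − arctan(0.0152/48) ≈ -90.02°
PM = 180° + (-90.02°) = 89.98°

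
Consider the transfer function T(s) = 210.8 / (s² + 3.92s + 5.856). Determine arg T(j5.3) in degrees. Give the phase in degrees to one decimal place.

∠[(j5.3)² + 3.92(j5.3) + 5.856] = ∠[-22.234 + j20.776] = 136.94°
∠T(j5.3) = −136.94° = -136.94°

-136.9°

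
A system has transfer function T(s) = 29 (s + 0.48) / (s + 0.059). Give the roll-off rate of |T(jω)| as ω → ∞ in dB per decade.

0 dB/decade

With 1 zero and 1 pole, the high-frequency asymptotic slope is 20 × (1 − 1) = 0 dB/decade.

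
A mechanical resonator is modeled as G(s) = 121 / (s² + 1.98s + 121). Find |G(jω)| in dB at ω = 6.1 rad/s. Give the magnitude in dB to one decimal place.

|(j6.1)² + 1.98(j6.1) + 121| = |83.79 + j12.078| = 84.66
|G(j6.1)| = 121 / 84.66 = 1.4293
20 log₁₀(1.4293) = 3.10 dB

3.1 dB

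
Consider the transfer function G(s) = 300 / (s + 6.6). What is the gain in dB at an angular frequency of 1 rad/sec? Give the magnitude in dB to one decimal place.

|j1 + 6.6| = √(1² + 6.6²) = 6.675
|G(j1)| = 300 / 6.675 = 44.942
20 log₁₀(44.942) = 33.05 dB

33.1 dB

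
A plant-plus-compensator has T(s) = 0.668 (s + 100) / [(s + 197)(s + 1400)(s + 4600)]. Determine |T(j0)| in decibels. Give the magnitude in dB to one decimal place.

-145.6 dB

T(0) = 0.668 × 100 / (197 × 1400 × 4600) = 5.2653e-08
20 log₁₀(5.2653e-08) = -145.57 dB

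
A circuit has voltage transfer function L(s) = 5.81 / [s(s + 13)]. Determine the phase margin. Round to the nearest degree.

Gain crossover: |L(jω)| = 1 at ω ≈ 0.447 rad/s.
∠L(j0.447) = −90° − arctan(0.447/13) ≈ -91.97°
PM = 180° + (-91.97°) = 88.03°

88°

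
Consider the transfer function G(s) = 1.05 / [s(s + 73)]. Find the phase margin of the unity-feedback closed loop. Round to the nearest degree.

Gain crossover: |G(jω)| = 1 at ω ≈ 0.0144 rad/s.
∠G(j0.0144) = −90° − arctan(0.0144/73) ≈ -90.01°
PM = 180° + (-90.01°) = 89.99°

90 deg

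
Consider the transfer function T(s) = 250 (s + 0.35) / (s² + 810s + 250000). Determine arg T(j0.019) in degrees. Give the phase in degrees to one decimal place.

∠(j0.019 + 0.35) = arctan(0.019/0.35) = 3.11°
∠[(j0.019)² + 810(j0.019) + 250000] = ∠[2.5e+05 + j15.39] = 0.00°
∠T(j0.019) = 3.11° − 0.00° = 3.10°

3.1°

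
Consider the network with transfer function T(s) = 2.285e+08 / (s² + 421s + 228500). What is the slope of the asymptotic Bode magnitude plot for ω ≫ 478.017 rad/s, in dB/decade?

-40 dB/decade

With 0 zeros and 2 poles, the high-frequency asymptotic slope is 20 × (0 − 2) = -40 dB/decade.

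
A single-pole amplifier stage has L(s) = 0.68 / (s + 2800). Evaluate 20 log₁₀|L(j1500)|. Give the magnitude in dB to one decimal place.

-73.4 dB

|j1500 + 2800| = √(1500² + 2800²) = 3176
|L(j1500)| = 0.68 / 3176 = 0.00021407
20 log₁₀(0.00021407) = -73.39 dB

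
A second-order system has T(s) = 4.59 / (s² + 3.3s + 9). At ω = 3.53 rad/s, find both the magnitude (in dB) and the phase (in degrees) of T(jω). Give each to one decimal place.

|T| = -8.5 dB, ∠T = -106.5°

|(j3.53)² + 3.3(j3.53) + 9| = |-3.4609 + j11.649| = 12.15
|T(j3.53)| = 4.59 / 12.15 = 0.37771
20 log₁₀(0.37771) = -8.46 dB
∠[(j3.53)² + 3.3(j3.53) + 9] = ∠[-3.4609 + j11.649] = 106.55°
∠T(j3.53) = −106.55° = -106.55°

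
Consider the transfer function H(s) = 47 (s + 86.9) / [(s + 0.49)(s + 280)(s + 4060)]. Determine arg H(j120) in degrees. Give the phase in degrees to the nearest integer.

∠(j120 + 86.9) = arctan(120/86.9) = 54.09°
∠(j120 + 0.49) = arctan(120/0.49) = 89.77°
∠(j120 + 280) = arctan(120/280) = 23.20°
∠(j120 + 4060) = arctan(120/4060) = 1.69°
∠H(j120) = 54.09° − (89.77° + 23.20° + 1.69°) = -60.57°

-61°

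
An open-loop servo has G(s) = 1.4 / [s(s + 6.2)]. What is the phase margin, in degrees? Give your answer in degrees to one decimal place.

87.9 deg

Gain crossover: |G(jω)| = 1 at ω ≈ 0.226 rad/sec.
∠G(j0.226) = −90° − arctan(0.226/6.2) ≈ -92.08°
PM = 180° + (-92.08°) = 87.92°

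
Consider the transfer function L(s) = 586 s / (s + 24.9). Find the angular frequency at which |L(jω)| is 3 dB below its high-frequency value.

24.9 rad/s

For a single-pole high-pass, the −3 dB point is at the pole: ω = 24.9 rad/s.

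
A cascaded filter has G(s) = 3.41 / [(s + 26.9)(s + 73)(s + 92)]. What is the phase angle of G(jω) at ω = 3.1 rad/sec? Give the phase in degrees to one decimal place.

-10.9°

∠(j3.1 + 26.9) = arctan(3.1/26.9) = 6.57°
∠(j3.1 + 73) = arctan(3.1/73) = 2.43°
∠(j3.1 + 92) = arctan(3.1/92) = 1.93°
∠G(j3.1) = − (6.57° + 2.43° + 1.93°) = -10.94°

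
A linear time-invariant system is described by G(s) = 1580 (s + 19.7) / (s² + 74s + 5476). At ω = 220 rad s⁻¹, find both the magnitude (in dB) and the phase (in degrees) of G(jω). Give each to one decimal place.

|G| = 17.6 dB, ∠G = -74.3 deg

|j220 + 19.7| = √(220² + 19.7²) = 220.9
|(j220)² + 74(j220) + 5476| = |-42924 + j16280| = 4.591e+04
|G(j220)| = 1580 × 220.9 / 4.591e+04 = 7.602
20 log₁₀(7.602) = 17.62 dB
∠(j220 + 19.7) = arctan(220/19.7) = 84.88°
∠[(j220)² + 74(j220) + 5476] = ∠[-42924 + j16280] = 159.23°
∠G(j220) = 84.88° − 159.23° = -74.35°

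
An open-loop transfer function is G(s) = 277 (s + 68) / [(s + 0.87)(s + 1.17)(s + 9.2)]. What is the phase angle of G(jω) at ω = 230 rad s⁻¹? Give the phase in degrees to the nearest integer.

∠(j230 + 68) = arctan(230/68) = 73.53°
∠(j230 + 0.87) = arctan(230/0.87) = 89.78°
∠(j230 + 1.17) = arctan(230/1.17) = 89.71°
∠(j230 + 9.2) = arctan(230/9.2) = 87.71°
∠G(j230) = 73.53° − (89.78° + 89.71° + 87.71°) = -193.67°

-194°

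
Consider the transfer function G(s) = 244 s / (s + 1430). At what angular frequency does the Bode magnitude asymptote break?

1430 rad/sec

The single real pole at s = −1430 gives a corner at ω = 1430 rad/sec.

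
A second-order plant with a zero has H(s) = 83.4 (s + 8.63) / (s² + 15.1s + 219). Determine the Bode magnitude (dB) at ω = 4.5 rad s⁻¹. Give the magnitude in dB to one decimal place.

|j4.5 + 8.63| = √(4.5² + 8.63²) = 9.733
|(j4.5)² + 15.1(j4.5) + 219| = |198.75 + j67.95| = 210
|H(j4.5)| = 83.4 × 9.733 / 210 = 3.8645
20 log₁₀(3.8645) = 11.74 dB

11.7 dB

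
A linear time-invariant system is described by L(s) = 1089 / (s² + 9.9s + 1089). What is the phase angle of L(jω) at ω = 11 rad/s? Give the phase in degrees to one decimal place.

-6.4°

∠[(j11)² + 9.9(j11) + 1089] = ∠[968 + j108.9] = 6.42°
∠L(j11) = −6.42° = -6.42°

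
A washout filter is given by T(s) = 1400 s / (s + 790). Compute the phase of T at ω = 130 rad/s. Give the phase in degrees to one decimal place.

80.7 deg

∠(j130) = 90.00°
∠(j130 + 790) = arctan(130/790) = 9.34°
∠T(j130) = 90.00° − 9.34° = 80.66°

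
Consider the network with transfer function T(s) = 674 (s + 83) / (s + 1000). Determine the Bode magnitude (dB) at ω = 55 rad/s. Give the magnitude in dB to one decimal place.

36.5 dB

|j55 + 83| = √(55² + 83²) = 99.57
|j55 + 1000| = √(55² + 1000²) = 1002
|T(j55)| = 674 × 99.57 / 1002 = 67.008
20 log₁₀(67.008) = 36.52 dB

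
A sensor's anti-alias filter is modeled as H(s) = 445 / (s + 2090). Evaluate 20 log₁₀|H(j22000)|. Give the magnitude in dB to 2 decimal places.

-33.92 dB

|j22000 + 2090| = √(22000² + 2090²) = 2.21e+04
|H(j22000)| = 445 / 2.21e+04 = 0.020137
20 log₁₀(0.020137) = -33.920 dB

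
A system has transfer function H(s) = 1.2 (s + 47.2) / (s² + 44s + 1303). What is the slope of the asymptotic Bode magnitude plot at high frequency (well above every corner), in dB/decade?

-20 dB/decade

With 1 zero and 2 poles, the high-frequency asymptotic slope is 20 × (1 − 2) = -20 dB/decade.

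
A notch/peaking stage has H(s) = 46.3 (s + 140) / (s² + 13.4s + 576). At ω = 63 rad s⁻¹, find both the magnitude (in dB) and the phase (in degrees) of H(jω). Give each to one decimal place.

|j63 + 140| = √(63² + 140²) = 153.5
|(j63)² + 13.4(j63) + 576| = |-3393 + j844.2| = 3496
|H(j63)| = 46.3 × 153.5 / 3496 = 2.0329
20 log₁₀(2.0329) = 6.16 dB
∠(j63 + 140) = arctan(63/140) = 24.23°
∠[(j63)² + 13.4(j63) + 576] = ∠[-3393 + j844.2] = 166.03°
∠H(j63) = 24.23° − 166.03° = -141.80°

|H| = 6.2 dB, ∠H = -141.8°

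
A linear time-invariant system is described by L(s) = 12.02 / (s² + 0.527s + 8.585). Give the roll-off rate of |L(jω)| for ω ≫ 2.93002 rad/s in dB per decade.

With 0 zeros and 2 poles, the high-frequency asymptotic slope is 20 × (0 − 2) = -40 dB/decade.

-40 dB/decade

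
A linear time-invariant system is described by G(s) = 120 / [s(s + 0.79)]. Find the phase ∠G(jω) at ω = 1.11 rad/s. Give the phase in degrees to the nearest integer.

-145 deg

∠(j1.11 + 0.79) = arctan(1.11/0.79) = 54.56°
∠(j1.11) = 90.00°
∠G(j1.11) = − (54.56° + 90.00°) = -144.56°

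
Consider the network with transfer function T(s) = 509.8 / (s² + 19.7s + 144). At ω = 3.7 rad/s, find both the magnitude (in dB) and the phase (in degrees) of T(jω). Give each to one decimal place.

|T| = 10.7 dB, ∠T = -29.2 deg

|(j3.7)² + 19.7(j3.7) + 144| = |130.31 + j72.89| = 149.3
|T(j3.7)| = 509.8 / 149.3 = 3.4144
20 log₁₀(3.4144) = 10.67 dB
∠[(j3.7)² + 19.7(j3.7) + 144] = ∠[130.31 + j72.89] = 29.22°
∠T(j3.7) = −29.22° = -29.22°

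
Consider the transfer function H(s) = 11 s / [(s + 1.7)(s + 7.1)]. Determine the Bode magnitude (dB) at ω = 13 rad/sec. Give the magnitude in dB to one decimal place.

-2.7 dB

|j13| = 13
|j13 + 1.7| = √(13² + 1.7²) = 13.11
|j13 + 7.1| = √(13² + 7.1²) = 14.81
|H(j13)| = 11 × 13 / (13.11 × 14.81) = 0.73635
20 log₁₀(0.73635) = -2.66 dB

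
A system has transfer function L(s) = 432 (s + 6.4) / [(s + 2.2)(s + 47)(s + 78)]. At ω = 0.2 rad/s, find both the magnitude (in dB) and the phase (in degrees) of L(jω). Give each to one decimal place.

|j0.2 + 6.4| = √(0.2² + 6.4²) = 6.403
|j0.2 + 2.2| = √(0.2² + 2.2²) = 2.209
|j0.2 + 47| = √(0.2² + 47²) = 47
|j0.2 + 78| = √(0.2² + 78²) = 78
|L(j0.2)| = 432 × 6.403 / (2.209 × 47 × 78) = 0.34156
20 log₁₀(0.34156) = -9.33 dB
∠(j0.2 + 6.4) = arctan(0.2/6.4) = 1.79°
∠(j0.2 + 2.2) = arctan(0.2/2.2) = 5.19°
∠(j0.2 + 47) = arctan(0.2/47) = 0.24°
∠(j0.2 + 78) = arctan(0.2/78) = 0.15°
∠L(j0.2) = 1.79° − (5.19° + 0.24° + 0.15°) = -3.80°

|L| = -9.3 dB, ∠L = -3.8 deg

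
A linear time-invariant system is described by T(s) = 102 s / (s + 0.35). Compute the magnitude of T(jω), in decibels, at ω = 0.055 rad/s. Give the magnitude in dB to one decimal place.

|j0.055| = 0.055
|j0.055 + 0.35| = √(0.055² + 0.35²) = 0.3543
|T(j0.055)| = 102 × 0.055 / 0.3543 = 15.834
20 log₁₀(15.834) = 23.99 dB

24.0 dB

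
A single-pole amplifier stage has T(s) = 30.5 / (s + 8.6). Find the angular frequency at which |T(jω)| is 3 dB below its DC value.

For a single-pole low-pass, the −3 dB point is at the pole: ω = 8.6 rad s⁻¹.

8.6 rad s⁻¹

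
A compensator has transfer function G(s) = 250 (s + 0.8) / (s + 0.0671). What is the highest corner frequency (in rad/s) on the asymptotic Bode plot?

Break frequencies occur at each pole and zero magnitude: 0.0671 rad/s, 0.8 rad/s.
The highest is 0.8 rad/s.

0.8 rad/s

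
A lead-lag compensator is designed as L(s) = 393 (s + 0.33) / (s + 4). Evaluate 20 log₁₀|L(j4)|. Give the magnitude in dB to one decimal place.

|j4 + 0.33| = √(4² + 0.33²) = 4.014
|j4 + 4| = √(4² + 4²) = 5.657
|L(j4)| = 393 × 4.014 / 5.657 = 278.84
20 log₁₀(278.84) = 48.91 dB

48.9 dB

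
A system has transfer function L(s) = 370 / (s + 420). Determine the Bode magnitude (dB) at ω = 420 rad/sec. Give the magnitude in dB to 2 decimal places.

-4.11 dB

|j420 + 420| = √(420² + 420²) = 594
|L(j420)| = 370 / 594 = 0.62293
20 log₁₀(0.62293) = -4.111 dB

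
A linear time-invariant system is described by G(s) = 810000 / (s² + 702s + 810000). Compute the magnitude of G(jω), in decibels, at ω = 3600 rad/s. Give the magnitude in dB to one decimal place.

|(j3600)² + 702(j3600) + 810000| = |-1.215e+07 + j2.5272e+06| = 1.241e+07
|G(j3600)| = 810000 / 1.241e+07 = 0.06527
20 log₁₀(0.06527) = -23.71 dB

-23.7 dB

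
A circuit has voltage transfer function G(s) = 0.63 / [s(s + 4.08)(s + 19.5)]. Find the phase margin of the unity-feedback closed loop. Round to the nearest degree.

Gain crossover: |G(jω)| = 1 at ω ≈ 0.00792 rad/s.
∠G(j0.00792) = −90° − arctan(0.00792/4.08) − arctan(0.00792/19.5) ≈ -90.13°
PM = 180° + (-90.13°) = 89.87°

90 deg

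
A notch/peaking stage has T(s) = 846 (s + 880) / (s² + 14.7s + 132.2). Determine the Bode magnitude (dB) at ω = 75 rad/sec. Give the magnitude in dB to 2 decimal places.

|j75 + 880| = √(75² + 880²) = 883.2
|(j75)² + 14.7(j75) + 132.2| = |-5492.8 + j1102.5| = 5602
|T(j75)| = 846 × 883.2 / 5602 = 133.37
20 log₁₀(133.37) = 42.501 dB

42.50 dB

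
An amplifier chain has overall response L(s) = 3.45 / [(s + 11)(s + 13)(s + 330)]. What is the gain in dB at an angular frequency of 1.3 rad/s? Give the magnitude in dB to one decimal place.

|j1.3 + 11| = √(1.3² + 11²) = 11.08
|j1.3 + 13| = √(1.3² + 13²) = 13.06
|j1.3 + 330| = √(1.3² + 330²) = 330
|L(j1.3)| = 3.45 / (11.08 × 13.06 × 330) = 7.2243e-05
20 log₁₀(7.2243e-05) = -82.82 dB

-82.8 dB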